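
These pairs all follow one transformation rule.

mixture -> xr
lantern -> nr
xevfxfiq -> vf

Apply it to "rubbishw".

In each case the input is transformed by: keep one character in every 3, starting at position 3 (positions 3rd, 6th, 9th, ...).
Applying that to "rubbishw" gives "bs".

bs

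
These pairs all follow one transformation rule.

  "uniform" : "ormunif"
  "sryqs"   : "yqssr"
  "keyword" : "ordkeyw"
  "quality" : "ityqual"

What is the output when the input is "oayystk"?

stkoayy

The pattern: move the last 3 characters to the front (rotate right by 3).
Doing the same to "oayystk": "stkoayy".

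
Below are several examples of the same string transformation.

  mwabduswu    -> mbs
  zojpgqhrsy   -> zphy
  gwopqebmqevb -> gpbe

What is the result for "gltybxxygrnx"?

gyxr

What's happening: keep one character in every 3, starting at position 1 (positions 1st, 4th, 7th, ...).
For "gltybxxygrnx" the result is "gyxr".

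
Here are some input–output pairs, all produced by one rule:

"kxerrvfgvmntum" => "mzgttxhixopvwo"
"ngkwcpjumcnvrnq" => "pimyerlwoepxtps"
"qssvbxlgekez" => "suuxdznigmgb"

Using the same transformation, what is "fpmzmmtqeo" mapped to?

The transformation: shift every letter 2 places forward in the alphabet (wrapping around).
Applying that to "fpmzmmtqeo" gives "hroboovsgq".

hroboovsgq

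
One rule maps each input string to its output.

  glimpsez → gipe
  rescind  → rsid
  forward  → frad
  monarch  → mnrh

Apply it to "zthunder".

The rule is to keep every other character starting from the first (positions 1st, 3rd, 5th, ...).
Applying that to "zthunder" gives "zhne".

zhne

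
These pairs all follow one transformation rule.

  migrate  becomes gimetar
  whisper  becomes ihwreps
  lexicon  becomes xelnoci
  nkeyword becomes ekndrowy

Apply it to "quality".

Looking at the pairs, the operation is to move the first 3 characters to the end (rotate left by 3), then reverse the string.
"quality" → "auqytil".

auqytil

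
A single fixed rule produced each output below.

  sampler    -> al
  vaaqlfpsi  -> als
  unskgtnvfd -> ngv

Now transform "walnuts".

au

Looking at the pairs, the operation is to keep one character in every 3, starting at position 2 (positions 2nd, 5th, 8th, ...).
So "walnuts" becomes "au".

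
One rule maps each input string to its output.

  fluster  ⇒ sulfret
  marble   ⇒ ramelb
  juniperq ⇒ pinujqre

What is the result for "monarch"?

What's happening: move the last 3 characters to the front (rotate right by 3), then reverse the string.
Applying both steps to "monarch": "rchmona", then "anomhcr".

anomhcr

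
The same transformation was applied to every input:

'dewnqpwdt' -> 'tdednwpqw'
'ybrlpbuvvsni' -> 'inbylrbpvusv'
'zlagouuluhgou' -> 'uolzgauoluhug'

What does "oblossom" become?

moboolss

What's happening: move the last 2 characters to the front (rotate right by 2), then swap each adjacent pair of characters (1↔2, 3↔4, ...).
Applying both steps to "oblossom": "omobloss", then "moboolss".
(Check on "ybrlpbuvvsni": → "niybrlpbuvvs" → "inbylrbpvusv" ✓)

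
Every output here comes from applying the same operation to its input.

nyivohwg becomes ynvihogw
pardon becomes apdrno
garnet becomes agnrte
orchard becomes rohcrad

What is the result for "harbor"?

The pattern: swap each adjacent pair of characters (1↔2, 3↔4, ...).
"harbor" → "ahbrro".

ahbrro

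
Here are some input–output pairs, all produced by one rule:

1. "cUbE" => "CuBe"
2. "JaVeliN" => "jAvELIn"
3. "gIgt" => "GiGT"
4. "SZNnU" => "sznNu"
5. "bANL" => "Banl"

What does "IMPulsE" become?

The rule is to flip the case of every letter.
Doing the same to "IMPulsE": "impULSe".

impULSe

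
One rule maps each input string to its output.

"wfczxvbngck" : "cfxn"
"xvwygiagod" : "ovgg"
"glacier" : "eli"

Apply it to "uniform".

Each output is the input with this applied: move the last 2 characters to the front (rotate right by 2), then keep one character in every 3, starting at position 1 (positions 1st, 4th, 7th, ...).
For "uniform", step one produces "rmunifo"; step two turns that into "rno".

rno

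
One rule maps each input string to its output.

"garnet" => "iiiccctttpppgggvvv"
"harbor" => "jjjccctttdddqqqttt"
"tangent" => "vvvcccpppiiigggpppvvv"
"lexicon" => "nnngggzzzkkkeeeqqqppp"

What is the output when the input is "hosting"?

Each output is the input with this applied: repeat every character 3 times, then shift every letter 2 places forward in the alphabet (wrapping around).
On "hosting": the first step gives "hhhooossstttiiinnnggg", and the second then gives "jjjqqquuuvvvkkkpppiii".
(Check on "tangent": → "tttaaannngggeeennnttt" → "vvvcccpppiiigggpppvvv" ✓)

jjjqqquuuvvvkkkpppiii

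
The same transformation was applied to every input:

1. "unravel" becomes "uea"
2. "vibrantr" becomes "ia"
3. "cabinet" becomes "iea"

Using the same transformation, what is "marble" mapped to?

ea

In each case the input is transformed by: sort the characters into reverse alphabetical order, then keep only the vowels.
Working it through for "marble": intermediate "rmleba", final "ea".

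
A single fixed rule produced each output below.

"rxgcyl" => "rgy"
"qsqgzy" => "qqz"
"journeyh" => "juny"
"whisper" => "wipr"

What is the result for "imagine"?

Rule — keep every other character starting from the first (positions 1st, 3rd, 5th, ...).
Doing the same to "imagine": "iaie".

iaie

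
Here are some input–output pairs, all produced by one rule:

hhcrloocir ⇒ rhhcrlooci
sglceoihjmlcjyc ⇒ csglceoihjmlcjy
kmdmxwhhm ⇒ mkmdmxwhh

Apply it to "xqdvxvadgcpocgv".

Each output is the input with this applied: move the last character to the front.
"xqdvxvadgcpocgv" → "vxqdvxvadgcpocg".

vxqdvxvadgcpocg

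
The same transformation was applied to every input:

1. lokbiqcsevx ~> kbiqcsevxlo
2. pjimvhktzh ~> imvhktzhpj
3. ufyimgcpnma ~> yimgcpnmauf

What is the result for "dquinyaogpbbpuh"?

uinyaogpbbpuhdq

The transformation: move the first 2 characters to the end (rotate left by 2).
On "dquinyaogpbbpuh" that produces "uinyaogpbbpuhdq".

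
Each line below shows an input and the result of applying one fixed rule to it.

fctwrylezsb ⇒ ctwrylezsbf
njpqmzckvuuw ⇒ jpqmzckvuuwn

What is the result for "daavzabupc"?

aavzabupcd

The rule is to move the first character to the end.
On "daavzabupc" that produces "aavzabupcd".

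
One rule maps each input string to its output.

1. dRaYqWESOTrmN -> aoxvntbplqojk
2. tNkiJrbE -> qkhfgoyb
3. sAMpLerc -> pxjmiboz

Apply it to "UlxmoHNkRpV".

riujlekhoms

Looking at the pairs, the operation is to shift every letter 3 places backward in the alphabet (wrapping around), then convert every letter to lowercase.
For "UlxmoHNkRpV", step one produces "RiujlEKhOmS"; step two turns that into "riujlekhoms".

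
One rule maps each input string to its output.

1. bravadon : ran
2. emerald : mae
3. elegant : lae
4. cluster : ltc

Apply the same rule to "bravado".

In each case the input is transformed by: move the first character to the end, then keep one character in every 3, starting at position 1 (positions 1st, 4th, 7th, ...).
Applying both steps to "bravado": "ravadob", then "rab".

rab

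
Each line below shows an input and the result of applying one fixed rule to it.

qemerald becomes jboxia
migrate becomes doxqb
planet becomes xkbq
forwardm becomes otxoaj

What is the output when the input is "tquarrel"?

Looking at the pairs, the operation is to delete the first 2 characters, then shift every letter 3 places backward in the alphabet (wrapping around).
Working it through for "tquarrel": intermediate "uarrel", final "rxoobi".

rxoobi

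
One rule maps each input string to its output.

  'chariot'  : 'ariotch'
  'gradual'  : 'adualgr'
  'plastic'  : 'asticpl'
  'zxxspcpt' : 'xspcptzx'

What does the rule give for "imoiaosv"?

oiaosvim

In each case the input is transformed by: move the first 2 characters to the end (rotate left by 2).
So "imoiaosv" becomes "oiaosvim".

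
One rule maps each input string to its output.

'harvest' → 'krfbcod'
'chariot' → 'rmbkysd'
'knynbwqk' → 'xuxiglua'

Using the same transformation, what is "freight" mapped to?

bpsorqd

Looking at the pairs, the operation is to swap each adjacent pair of characters (1↔2, 3↔4, ...), then shift every letter 10 places forward in the alphabet (wrapping around).
On "freight": the first step gives "rfiehgt", and the second then gives "bpsorqd".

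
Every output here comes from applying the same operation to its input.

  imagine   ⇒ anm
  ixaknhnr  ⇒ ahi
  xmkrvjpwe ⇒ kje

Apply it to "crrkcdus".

rdc

The rule is to move the first 2 characters to the end (rotate left by 2), then keep one character in every 3, starting at position 1 (positions 1st, 4th, 7th, ...).
On "crrkcdus": the first step gives "rkcduscr", and the second then gives "rdc".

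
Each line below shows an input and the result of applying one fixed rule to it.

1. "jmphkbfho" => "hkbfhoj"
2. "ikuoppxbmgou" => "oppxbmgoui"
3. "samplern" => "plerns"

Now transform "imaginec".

What's happening: move the first character to the end, then delete the first 2 characters.
Working it through for "imaginec": intermediate "magineci", final "gineci".

gineci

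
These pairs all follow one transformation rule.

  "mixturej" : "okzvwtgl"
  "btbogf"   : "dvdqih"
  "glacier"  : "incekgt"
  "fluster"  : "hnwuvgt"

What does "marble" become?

The rule is to shift every letter 2 places forward in the alphabet (wrapping around).
Doing the same to "marble": "octdng".

octdng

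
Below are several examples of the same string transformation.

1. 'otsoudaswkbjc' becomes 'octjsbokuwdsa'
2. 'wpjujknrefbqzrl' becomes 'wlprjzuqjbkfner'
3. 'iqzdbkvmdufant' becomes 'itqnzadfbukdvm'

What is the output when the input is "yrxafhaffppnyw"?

ywryxnapfphfaf

Looking at the pairs, the operation is to take characters alternately from the front and the back (1st, last, 2nd, 2nd-last, ...).
Doing the same to "yrxafhaffppnyw": "ywryxnapfphfaf".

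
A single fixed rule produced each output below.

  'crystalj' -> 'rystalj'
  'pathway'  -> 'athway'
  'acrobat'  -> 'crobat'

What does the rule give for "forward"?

orward

The rule is to delete the first character.
So "forward" becomes "orward".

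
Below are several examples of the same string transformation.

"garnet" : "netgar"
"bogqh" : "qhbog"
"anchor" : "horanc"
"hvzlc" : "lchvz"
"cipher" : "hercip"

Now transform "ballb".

lbbal

Rule — move the first 3 characters to the end (rotate left by 3).
So "ballb" becomes "lbbal".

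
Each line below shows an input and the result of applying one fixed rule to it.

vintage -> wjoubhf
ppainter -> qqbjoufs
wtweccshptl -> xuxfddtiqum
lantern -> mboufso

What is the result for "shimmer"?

tijnnfs

Rule — shift every letter 1 place forward in the alphabet (wrapping around).
"shimmer" → "tijnnfs".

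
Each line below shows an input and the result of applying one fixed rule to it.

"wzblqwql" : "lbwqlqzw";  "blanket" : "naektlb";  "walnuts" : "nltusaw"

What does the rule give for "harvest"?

What's happening: swap each adjacent pair of characters (1↔2, 3↔4, ...), then move the first 2 characters to the end (rotate left by 2).
Starting from "harvest": after the first operation, "ahvrset"; after the second, "vrsetah".

vrsetah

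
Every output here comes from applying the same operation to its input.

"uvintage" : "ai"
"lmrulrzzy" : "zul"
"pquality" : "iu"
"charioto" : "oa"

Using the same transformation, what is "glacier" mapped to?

The transformation: reverse the string, then keep one character in every 3, starting at position 3 (positions 3rd, 6th, 9th, ...).
Starting from "glacier": after the first operation, "reicalg"; after the second, "il".

il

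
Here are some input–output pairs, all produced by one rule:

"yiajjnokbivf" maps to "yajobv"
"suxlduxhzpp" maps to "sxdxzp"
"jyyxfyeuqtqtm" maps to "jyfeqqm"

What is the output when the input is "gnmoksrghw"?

gmkrh

The pattern: keep every other character starting from the first (positions 1st, 3rd, 5th, ...).
For "gnmoksrghw" the result is "gmkrh".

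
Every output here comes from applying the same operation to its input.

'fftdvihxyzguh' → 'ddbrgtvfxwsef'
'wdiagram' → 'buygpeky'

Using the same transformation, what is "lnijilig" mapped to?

Rule — swap each adjacent pair of characters (1↔2, 3↔4, ...), then shift every letter 2 places backward in the alphabet (wrapping around).
On "lnijilig": the first step gives "nljiligi", and the second then gives "ljhgjgeg".

ljhgjgeg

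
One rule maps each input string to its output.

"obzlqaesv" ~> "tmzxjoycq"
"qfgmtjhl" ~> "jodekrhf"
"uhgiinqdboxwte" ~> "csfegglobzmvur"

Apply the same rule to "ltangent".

In each case the input is transformed by: shift every letter 2 places backward in the alphabet (wrapping around), then move the last character to the front.
Starting from "ltangent": after the first operation, "jryleclr"; after the second, "rjrylecl".
(Check on "obzlqaesv": → "mzxjoycqt" → "tmzxjoycq" ✓)

rjrylecl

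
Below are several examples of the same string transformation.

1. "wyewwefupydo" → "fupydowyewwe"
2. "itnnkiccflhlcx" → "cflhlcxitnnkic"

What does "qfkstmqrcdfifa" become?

rcdfifaqfkstmq

The pattern: swap the front and back halves of the string.
Doing the same to "qfkstmqrcdfifa": "rcdfifaqfkstmq".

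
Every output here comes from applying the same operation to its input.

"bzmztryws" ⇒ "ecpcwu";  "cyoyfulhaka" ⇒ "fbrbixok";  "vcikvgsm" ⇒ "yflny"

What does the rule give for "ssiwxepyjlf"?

vvlzahsb

The rule is to shift every letter 3 places forward in the alphabet (wrapping around), then delete the last 3 characters.
"ssiwxepyjlf" → "vvlzahsbmoi" → "vvlzahsb".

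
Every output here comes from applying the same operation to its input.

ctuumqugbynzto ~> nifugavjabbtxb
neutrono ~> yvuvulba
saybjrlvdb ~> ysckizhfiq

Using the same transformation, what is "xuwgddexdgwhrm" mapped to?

What's happening: shift every letter 7 places forward in the alphabet (wrapping around), then swap the front and back halves of the string.
So "xuwgddexdgwhrm" becomes "ekndoytebdnkkl".

ekndoytebdnkkl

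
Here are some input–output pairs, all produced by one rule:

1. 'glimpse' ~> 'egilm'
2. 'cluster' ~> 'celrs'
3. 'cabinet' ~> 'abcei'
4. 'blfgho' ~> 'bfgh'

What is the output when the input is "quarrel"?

aelqr

Looking at the pairs, the operation is to sort the characters into alphabetical order, then delete the last 2 characters.
Working it through for "quarrel": intermediate "aelqrru", final "aelqr".
(Check on "glimpse": → "egilmps" → "egilm" ✓)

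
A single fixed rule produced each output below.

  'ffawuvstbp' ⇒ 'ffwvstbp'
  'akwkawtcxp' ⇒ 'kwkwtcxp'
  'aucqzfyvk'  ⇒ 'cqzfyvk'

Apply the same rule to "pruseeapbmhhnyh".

prspbmhhnyh

The rule is to remove every vowel.
On "pruseeapbmhhnyh" that produces "prspbmhhnyh".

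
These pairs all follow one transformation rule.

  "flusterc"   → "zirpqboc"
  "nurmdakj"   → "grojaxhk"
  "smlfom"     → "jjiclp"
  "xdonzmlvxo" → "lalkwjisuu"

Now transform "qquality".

vnrxifqn

Looking at the pairs, the operation is to shift every letter 3 places backward in the alphabet (wrapping around), then swap the first and last characters.
Starting from "qquality": after the first operation, "nnrxifqv"; after the second, "vnrxifqn".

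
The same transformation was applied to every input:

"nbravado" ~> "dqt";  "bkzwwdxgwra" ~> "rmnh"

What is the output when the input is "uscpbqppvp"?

kfff

Each output is the input with this applied: shift every letter 10 places backward in the alphabet (wrapping around), then keep one character in every 3, starting at position 1 (positions 1st, 4th, 7th, ...).
For "uscpbqppvp", step one produces "kisfrgfflf"; step two turns that into "kfff".
(Check on "nbravado": → "drhqlqte" → "dqt" ✓)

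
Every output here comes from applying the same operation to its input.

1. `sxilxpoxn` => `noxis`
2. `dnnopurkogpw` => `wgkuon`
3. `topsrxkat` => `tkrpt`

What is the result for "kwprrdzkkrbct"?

The pattern: reverse the string, then keep every other character starting from the first (positions 1st, 3rd, 5th, ...).
Applying that to "kwprrdzkkrbct" gives "tbkzrpk".
(Check on "dnnopurkogpw": → "wpgokruponnd" → "wgkuon" ✓)

tbkzrpk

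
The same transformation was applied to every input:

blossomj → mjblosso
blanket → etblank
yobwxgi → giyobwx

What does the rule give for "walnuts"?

tswalnu

The transformation: move the last 2 characters to the front (rotate right by 2).
For "walnuts" the result is "tswalnu".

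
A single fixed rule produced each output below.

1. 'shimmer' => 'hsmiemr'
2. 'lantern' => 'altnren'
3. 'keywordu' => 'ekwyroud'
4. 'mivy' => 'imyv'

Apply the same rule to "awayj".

wayaj

The transformation: swap each adjacent pair of characters (1↔2, 3↔4, ...).
On "awayj" that produces "wayaj".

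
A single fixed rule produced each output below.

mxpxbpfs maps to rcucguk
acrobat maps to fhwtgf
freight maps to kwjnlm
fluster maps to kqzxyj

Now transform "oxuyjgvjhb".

tczdolaom

Each output is the input with this applied: delete the last character, then shift every letter 5 places forward in the alphabet (wrapping around).
Applying both steps to "oxuyjgvjhb": "oxuyjgvjh", then "tczdolaom".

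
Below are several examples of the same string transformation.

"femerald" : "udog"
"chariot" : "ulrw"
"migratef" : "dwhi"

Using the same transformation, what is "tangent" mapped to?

The rule is to shift every letter 3 places forward in the alphabet (wrapping around), then keep only the last 4 characters.
Starting from "tangent": after the first operation, "wdqjhqw"; after the second, "jhqw".

jhqw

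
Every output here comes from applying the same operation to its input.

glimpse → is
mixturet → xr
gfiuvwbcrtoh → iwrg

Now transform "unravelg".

re

Each output is the input with this applied: swap the first and last characters, then keep one character in every 3, starting at position 3 (positions 3rd, 6th, 9th, ...).
On "unravelg": the first step gives "gnravelu", and the second then gives "re".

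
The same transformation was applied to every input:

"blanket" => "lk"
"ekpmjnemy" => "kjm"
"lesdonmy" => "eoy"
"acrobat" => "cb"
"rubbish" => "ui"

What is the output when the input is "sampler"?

The pattern: keep one character in every 3, starting at position 2 (positions 2nd, 5th, 8th, ...).
On "sampler" that produces "al".

al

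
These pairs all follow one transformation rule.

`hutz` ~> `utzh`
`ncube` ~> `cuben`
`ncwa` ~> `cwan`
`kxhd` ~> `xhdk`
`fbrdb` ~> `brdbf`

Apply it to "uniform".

niformu

The rule is to move the first character to the end.
On "uniform" that produces "niformu".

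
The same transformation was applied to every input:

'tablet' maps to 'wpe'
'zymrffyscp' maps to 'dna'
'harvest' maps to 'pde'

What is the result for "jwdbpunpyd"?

In each case the input is transformed by: shift every letter 11 places forward in the alphabet (wrapping around), then keep only the last 3 characters.
"jwdbpunpyd" → "uhomafyajo" → "ajo".

ajo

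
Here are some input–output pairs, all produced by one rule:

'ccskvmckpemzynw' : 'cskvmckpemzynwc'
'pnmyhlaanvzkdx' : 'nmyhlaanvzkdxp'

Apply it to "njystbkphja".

jystbkphjan

The rule is to move the first character to the end.
For "njystbkphja" the result is "jystbkphjan".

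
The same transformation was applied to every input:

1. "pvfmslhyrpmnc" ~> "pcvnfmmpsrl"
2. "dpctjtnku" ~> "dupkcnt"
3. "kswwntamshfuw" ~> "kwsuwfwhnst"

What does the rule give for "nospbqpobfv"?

The rule is to take characters alternately from the front and the back (1st, last, 2nd, 2nd-last, ...), then delete the last 2 characters.
Applying both steps to "nospbqpobfv": "nvofsbpobpq", then "nvofsbpob".
(Check on "pvfmslhyrpmnc": → "pcvnfmmpsrlyh" → "pcvnfmmpsrl" ✓)

nvofsbpob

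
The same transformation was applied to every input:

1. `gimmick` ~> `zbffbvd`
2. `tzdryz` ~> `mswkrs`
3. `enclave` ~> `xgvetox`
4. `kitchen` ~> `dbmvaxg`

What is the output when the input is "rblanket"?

kuetgdxm

Each output is the input with this applied: shift every letter 7 places backward in the alphabet (wrapping around).
On "rblanket" that produces "kuetgdxm".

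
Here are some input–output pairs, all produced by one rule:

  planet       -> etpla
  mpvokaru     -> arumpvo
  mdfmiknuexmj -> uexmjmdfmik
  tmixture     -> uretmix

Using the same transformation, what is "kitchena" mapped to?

Rule — swap the front and back halves of the string, then delete the first character.
For "kitchena", step one produces "henakitc"; step two turns that into "enakitc".

enakitc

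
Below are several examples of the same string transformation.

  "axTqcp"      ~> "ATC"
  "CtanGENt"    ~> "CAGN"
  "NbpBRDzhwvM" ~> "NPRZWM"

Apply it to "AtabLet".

AALT

What's happening: keep every other character starting from the first (positions 1st, 3rd, 5th, ...), then convert every letter to uppercase.
Starting from "AtabLet": after the first operation, "AaLt"; after the second, "AALT".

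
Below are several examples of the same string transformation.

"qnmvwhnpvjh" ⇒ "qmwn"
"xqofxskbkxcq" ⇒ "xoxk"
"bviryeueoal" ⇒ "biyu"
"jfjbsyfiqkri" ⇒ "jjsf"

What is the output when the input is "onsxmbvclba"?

osmv

Rule — keep every other character starting from the first (positions 1st, 3rd, 5th, ...), then keep only the first 4 characters.
On "onsxmbvclba": the first step gives "osmvla", and the second then gives "osmv".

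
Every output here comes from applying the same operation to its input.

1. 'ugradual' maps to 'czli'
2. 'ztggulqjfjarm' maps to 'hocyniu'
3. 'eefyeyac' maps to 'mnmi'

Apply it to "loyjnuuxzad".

tgvchl

Rule — shift every letter 8 places forward in the alphabet (wrapping around), then keep every other character starting from the first (positions 1st, 3rd, 5th, ...).
Starting from "loyjnuuxzad": after the first operation, "twgrvccfhil"; after the second, "tgvchl".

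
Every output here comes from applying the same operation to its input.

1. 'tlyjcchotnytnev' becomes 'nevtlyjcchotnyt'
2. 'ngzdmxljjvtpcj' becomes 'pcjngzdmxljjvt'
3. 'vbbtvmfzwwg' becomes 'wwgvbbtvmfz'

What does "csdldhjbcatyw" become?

tywcsdldhjbca

The pattern: move the last 3 characters to the front (rotate right by 3).
So "csdldhjbcatyw" becomes "tywcsdldhjbca".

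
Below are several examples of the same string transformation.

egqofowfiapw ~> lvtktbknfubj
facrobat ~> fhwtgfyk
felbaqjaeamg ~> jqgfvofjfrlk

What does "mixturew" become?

ncyzwjbr

The transformation: shift every letter 5 places forward in the alphabet (wrapping around), then move the first character to the end.
"mixturew" → "rncyzwjb" → "ncyzwjbr".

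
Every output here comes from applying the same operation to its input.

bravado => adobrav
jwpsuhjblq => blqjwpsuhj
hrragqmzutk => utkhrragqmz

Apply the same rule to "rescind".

indresc

Rule — move the last 3 characters to the front (rotate right by 3).
So "rescind" becomes "indresc".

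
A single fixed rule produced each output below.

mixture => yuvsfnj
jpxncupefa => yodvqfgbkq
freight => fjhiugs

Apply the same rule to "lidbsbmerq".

Each output is the input with this applied: shift every letter 1 place forward in the alphabet (wrapping around), then move the first 2 characters to the end (rotate left by 2).
"lidbsbmerq" → "mjectcnfsr" → "ectcnfsrmj".

ectcnfsrmj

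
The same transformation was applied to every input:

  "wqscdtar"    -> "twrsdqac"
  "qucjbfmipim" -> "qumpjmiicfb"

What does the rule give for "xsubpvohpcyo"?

Looking at the pairs, the operation is to sort the characters into reverse alphabetical order, then swap each adjacent pair of characters (1↔2, 3↔4, ...).
On "xsubpvohpcyo": the first step gives "yxvusppoohcb", and the second then gives "xyuvpsophobc".
(Check on "qucjbfmipim": → "uqpmmjiifcb" → "qumpjmiicfb" ✓)

xyuvpsophobc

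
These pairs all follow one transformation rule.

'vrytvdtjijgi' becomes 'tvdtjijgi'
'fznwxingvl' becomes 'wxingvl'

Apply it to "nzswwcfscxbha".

wwcfscxbha

In each case the input is transformed by: delete the first 3 characters.
So "nzswwcfscxbha" becomes "wwcfscxbha".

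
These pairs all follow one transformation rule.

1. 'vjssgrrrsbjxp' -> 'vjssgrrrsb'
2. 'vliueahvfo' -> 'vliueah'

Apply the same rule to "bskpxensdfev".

bskpxensd

Looking at the pairs, the operation is to delete the last 3 characters.
On "bskpxensdfev" that produces "bskpxensd".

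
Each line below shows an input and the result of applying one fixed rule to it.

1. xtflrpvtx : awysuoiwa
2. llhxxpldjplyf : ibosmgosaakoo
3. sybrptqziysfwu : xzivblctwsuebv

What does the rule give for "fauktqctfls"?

The rule is to reverse the string, then shift every letter 3 places forward in the alphabet (wrapping around).
For "fauktqctfls", step one produces "slftcqtkuaf"; step two turns that into "voiwftwnxdi".

voiwftwnxdi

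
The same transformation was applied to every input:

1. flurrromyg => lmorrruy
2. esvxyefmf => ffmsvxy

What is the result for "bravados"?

bdorsv

Each output is the input with this applied: sort the characters into alphabetical order, then delete the first 2 characters.
On "bravados": the first step gives "aabdorsv", and the second then gives "bdorsv".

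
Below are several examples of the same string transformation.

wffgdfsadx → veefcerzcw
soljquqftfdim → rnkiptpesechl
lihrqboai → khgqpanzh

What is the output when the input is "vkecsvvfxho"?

Rule — shift every letter 1 place backward in the alphabet (wrapping around).
On "vkecsvvfxho" that produces "ujdbruuewgn".

ujdbruuewgn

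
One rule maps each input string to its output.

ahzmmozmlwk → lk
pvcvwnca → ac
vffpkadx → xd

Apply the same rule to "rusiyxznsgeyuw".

Rule — swap each adjacent pair of characters (1↔2, 3↔4, ...), then keep only the last 2 characters.
For "rusiyxznsgeyuw", step one produces "urisxynzgsyewu"; step two turns that into "wu".

wu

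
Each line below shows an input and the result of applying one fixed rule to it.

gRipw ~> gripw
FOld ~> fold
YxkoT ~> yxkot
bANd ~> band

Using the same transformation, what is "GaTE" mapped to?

Looking at the pairs, the operation is to convert every letter to lowercase.
Applying that to "GaTE" gives "gate".

gate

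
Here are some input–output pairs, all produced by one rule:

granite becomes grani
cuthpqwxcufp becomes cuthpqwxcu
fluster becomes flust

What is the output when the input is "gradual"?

gradu

The transformation: delete the last 2 characters.
Doing the same to "gradual": "gradu".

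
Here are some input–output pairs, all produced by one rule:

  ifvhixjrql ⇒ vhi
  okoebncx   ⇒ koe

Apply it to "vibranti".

ibr

The rule is to swap the front and back halves of the string, then keep only the last 3 characters.
For "vibranti" the result is "ibr".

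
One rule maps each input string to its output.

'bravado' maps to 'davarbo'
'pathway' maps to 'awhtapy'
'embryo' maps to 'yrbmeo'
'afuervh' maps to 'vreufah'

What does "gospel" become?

The transformation: reverse the string, then move the first character to the end.
"gospel" → "lepsog" → "epsogl".

epsogl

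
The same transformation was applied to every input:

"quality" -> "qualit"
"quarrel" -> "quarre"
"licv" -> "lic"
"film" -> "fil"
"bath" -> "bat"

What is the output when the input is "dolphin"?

dolphi

The rule is to delete the last character.
"dolphin" → "dolphi".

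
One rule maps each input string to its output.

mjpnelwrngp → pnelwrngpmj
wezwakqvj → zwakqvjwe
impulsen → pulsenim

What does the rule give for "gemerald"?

Looking at the pairs, the operation is to move the first 2 characters to the end (rotate left by 2).
"gemerald" → "meraldge".

meraldge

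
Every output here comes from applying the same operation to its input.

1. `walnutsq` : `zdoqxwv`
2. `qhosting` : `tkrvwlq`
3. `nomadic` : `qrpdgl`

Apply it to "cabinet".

fdelqh

What's happening: shift every letter 3 places forward in the alphabet (wrapping around), then delete the last character.
On "cabinet": the first step gives "fdelqhw", and the second then gives "fdelqh".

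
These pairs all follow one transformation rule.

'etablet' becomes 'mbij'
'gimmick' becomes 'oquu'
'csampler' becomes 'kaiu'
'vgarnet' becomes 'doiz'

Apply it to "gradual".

ozil

Rule — shift every letter 8 places forward in the alphabet (wrapping around), then keep only the first 4 characters.
Applying that to "gradual" gives "ozil".
(Check on "vgarnet": → "doizvmb" → "doiz" ✓)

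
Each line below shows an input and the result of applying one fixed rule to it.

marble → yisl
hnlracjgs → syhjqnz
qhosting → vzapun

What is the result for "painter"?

pualy

The pattern: shift every letter 7 places forward in the alphabet (wrapping around), then delete the first 2 characters.
Working it through for "painter": intermediate "whpualy", final "pualy".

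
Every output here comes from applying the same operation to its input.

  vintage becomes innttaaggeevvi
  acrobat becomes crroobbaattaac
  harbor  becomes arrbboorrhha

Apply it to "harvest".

arrvveesstthha

The transformation: double every character, then move the first 3 characters to the end (rotate left by 3).
Working it through for "harvest": intermediate "hhaarrvveesstt", final "arrvveesstthha".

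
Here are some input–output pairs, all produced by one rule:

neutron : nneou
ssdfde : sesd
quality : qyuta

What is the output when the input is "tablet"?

What's happening: take characters alternately from the front and the back (1st, last, 2nd, 2nd-last, ...), then delete the last 2 characters.
For "tablet", step one produces "ttaebl"; step two turns that into "ttae".
(Check on "neutron": → "nneourt" → "nneou" ✓)

ttae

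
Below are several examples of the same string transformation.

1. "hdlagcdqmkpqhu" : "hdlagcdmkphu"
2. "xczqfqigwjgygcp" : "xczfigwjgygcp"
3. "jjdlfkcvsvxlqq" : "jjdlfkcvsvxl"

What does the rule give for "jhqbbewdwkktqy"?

The rule is to remove every "q".
"jhqbbewdwkktqy" → "jhbbewdwkkty".

jhbbewdwkkty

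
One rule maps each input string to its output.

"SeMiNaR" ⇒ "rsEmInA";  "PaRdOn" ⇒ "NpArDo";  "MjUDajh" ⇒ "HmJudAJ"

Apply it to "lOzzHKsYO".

oLoZZhkSy

In each case the input is transformed by: flip the case of every letter, then move the last character to the front.
Applying both steps to "lOzzHKsYO": "LoZZhkSyo", then "oLoZZhkSy".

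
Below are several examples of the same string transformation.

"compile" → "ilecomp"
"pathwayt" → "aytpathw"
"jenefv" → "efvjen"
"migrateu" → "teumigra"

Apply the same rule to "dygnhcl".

Looking at the pairs, the operation is to move the last 3 characters to the front (rotate right by 3).
Applying that to "dygnhcl" gives "hcldygn".

hcldygn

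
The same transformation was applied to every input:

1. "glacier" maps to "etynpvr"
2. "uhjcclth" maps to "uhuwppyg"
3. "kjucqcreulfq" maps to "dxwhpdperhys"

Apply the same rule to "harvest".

guneirf

In each case the input is transformed by: move the last character to the front, then shift every letter 13 places forward in the alphabet (wrapping around) — i.e. ROT13.
"harvest" → "tharves" → "guneirf".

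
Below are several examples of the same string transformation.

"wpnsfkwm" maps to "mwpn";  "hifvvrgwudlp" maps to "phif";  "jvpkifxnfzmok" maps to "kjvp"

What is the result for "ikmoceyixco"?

Rule — move the first 3 characters to the end (rotate left by 3), then keep only the last 4 characters.
"ikmoceyixco" → "oikm".

oikm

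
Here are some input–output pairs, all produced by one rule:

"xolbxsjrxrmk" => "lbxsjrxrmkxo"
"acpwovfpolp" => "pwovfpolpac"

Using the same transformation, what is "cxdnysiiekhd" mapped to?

In each case the input is transformed by: move the first 2 characters to the end (rotate left by 2).
Doing the same to "cxdnysiiekhd": "dnysiiekhdcx".

dnysiiekhdcx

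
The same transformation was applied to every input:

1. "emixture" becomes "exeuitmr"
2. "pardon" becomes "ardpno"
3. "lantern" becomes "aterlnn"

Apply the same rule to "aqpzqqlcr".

The rule is to sort the characters into alphabetical order, then take characters alternately from the front and the back (1st, last, 2nd, 2nd-last, ...).
On "aqpzqqlcr": the first step gives "aclpqqqrz", and the second then gives "azcrlqpqq".

azcrlqpqq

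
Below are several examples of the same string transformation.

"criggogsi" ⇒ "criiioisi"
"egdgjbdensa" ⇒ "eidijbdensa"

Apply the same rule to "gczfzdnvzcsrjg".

The rule is to replace every "g" with "i".
Applying that to "gczfzdnvzcsrjg" gives "iczfzdnvzcsrji".

iczfzdnvzcsrji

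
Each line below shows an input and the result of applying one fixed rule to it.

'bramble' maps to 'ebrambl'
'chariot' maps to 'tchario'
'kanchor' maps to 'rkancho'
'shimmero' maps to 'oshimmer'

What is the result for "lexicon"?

nlexico

The rule is to move the last character to the front.
"lexicon" → "nlexico".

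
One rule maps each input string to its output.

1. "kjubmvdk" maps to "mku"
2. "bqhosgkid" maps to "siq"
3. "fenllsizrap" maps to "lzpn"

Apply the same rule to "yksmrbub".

rbs

The transformation: move the first 3 characters to the end (rotate left by 3), then keep one character in every 3, starting at position 2 (positions 2nd, 5th, 8th, ...).
For "yksmrbub", step one produces "mrbubyks"; step two turns that into "rbs".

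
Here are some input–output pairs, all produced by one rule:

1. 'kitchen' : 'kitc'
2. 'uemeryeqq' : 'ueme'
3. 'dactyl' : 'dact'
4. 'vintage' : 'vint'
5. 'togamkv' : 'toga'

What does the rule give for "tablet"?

tabl

What's happening: keep only the first 4 characters.
So "tablet" becomes "tabl".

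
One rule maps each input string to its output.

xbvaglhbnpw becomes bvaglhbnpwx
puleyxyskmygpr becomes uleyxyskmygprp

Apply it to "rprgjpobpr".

The transformation: move the first character to the end.
"rprgjpobpr" → "prgjpobprr".

prgjpobprr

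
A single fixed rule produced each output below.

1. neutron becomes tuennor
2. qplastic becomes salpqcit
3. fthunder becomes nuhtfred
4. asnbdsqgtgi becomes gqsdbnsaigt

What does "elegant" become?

In each case the input is transformed by: reverse the string, then move the first 3 characters to the end (rotate left by 3).
Working it through for "elegant": intermediate "tnagele", final "geletna".

geletna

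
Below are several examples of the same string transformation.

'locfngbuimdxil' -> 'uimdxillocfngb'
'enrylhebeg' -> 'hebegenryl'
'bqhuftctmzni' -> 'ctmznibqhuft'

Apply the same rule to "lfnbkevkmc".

evkmclfnbk

In each case the input is transformed by: swap the front and back halves of the string.
Applying that to "lfnbkevkmc" gives "evkmclfnbk".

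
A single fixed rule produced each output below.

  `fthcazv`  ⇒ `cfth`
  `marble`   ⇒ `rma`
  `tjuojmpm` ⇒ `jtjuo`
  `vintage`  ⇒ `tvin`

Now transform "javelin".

In each case the input is transformed by: delete the last 3 characters, then move the last character to the front.
So "javelin" becomes "ejav".

ejav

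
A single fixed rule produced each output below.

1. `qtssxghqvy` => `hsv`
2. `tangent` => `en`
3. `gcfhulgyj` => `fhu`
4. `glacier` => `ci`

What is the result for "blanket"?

bl

The transformation: sort the characters into alphabetical order, then keep one character in every 3, starting at position 2 (positions 2nd, 5th, 8th, ...).
Working it through for "blanket": intermediate "abeklnt", final "bl".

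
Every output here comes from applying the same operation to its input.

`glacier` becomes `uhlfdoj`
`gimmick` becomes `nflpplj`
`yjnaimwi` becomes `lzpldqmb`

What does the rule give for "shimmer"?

uhpplkv

The pattern: shift every letter 3 places forward in the alphabet (wrapping around), then reverse the string.
On "shimmer": the first step gives "vklpphu", and the second then gives "uhpplkv".
(Check on "gimmick": → "jlpplfn" → "nflpplj" ✓)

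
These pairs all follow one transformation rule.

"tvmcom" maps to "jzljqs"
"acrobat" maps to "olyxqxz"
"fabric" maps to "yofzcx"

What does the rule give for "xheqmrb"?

bnjoyue

The rule is to shift every letter 3 places backward in the alphabet (wrapping around), then move the first 2 characters to the end (rotate left by 2).
For "xheqmrb", step one produces "uebnjoy"; step two turns that into "bnjoyue".
(Check on "acrobat": → "xzolyxq" → "olyxqxz" ✓)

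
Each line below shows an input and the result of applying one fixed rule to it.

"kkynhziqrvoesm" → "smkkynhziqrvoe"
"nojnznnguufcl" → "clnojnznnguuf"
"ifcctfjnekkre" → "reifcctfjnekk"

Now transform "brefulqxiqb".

qbbrefulqxi

Each output is the input with this applied: move the last 2 characters to the front (rotate right by 2).
Applying that to "brefulqxiqb" gives "qbbrefulqxi".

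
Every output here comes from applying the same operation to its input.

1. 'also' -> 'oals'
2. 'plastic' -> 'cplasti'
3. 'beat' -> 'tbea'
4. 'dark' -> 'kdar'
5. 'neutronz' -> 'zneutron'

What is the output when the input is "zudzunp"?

pzudzun

In each case the input is transformed by: move the last character to the front.
For "zudzunp" the result is "pzudzun".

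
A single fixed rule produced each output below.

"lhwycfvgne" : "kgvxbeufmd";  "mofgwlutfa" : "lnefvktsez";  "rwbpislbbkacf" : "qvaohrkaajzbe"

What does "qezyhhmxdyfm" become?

The rule is to shift every letter 1 place backward in the alphabet (wrapping around).
On "qezyhhmxdyfm" that produces "pdyxgglwcxel".

pdyxgglwcxel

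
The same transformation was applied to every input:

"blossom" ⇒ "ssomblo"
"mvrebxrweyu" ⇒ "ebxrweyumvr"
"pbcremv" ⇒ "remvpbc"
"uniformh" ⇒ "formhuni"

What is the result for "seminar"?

The rule is to move the first 3 characters to the end (rotate left by 3).
Applying that to "seminar" gives "inarsem".

inarsem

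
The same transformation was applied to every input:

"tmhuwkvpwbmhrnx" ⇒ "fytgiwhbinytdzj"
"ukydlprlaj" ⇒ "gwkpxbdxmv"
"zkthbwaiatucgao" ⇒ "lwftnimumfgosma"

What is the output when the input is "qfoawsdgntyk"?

The pattern: shift every letter 12 places forward in the alphabet (wrapping around).
So "qfoawsdgntyk" becomes "cramiepszfkw".

cramiepszfkw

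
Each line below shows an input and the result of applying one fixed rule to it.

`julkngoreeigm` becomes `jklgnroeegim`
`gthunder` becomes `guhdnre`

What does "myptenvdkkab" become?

mtpnedvkkba

What's happening: swap each adjacent pair of characters (1↔2, 3↔4, ...), then delete the first character.
Starting from "myptenvdkkab": after the first operation, "ymtpnedvkkba"; after the second, "mtpnedvkkba".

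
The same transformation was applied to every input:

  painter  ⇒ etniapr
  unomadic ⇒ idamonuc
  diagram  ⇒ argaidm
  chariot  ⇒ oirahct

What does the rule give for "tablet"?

elbatt

Rule — move the last character to the front, then reverse the string.
"tablet" → "elbatt".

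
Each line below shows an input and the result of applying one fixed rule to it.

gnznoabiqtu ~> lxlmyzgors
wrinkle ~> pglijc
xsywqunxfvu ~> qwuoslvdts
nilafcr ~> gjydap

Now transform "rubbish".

Rule — delete the first character, then shift every letter 2 places backward in the alphabet (wrapping around).
Working it through for "rubbish": intermediate "ubbish", final "szzgqf".

szzgqf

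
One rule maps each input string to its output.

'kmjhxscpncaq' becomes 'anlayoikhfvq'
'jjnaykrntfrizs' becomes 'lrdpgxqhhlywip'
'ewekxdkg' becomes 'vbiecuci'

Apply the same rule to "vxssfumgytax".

The pattern: shift every letter 2 places backward in the alphabet (wrapping around), then swap the front and back halves of the string.
Doing the same to "vxssfumgytax": "kewryvtvqqds".

kewryvtvqqds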